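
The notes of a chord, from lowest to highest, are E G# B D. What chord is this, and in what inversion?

E dominant seventh, root position

The pitch classes E, G#, B, D arrange in thirds as E–G#–B–D: an E dominant seventh chord.
E is the root of E dominant seventh; root in the bass means root position (figured bass 7).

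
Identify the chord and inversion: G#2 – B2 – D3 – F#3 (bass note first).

G# half-diminished seventh, root position

Reducing to letter names: G#, B, D, F#. These stack in thirds as G#–B–D–F# — a G# half-diminished seventh chord.
G# is the root of G# half-diminished seventh; root in the bass means root position (figured bass 7).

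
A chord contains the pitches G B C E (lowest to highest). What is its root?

The distinct letter names are G, B, C, E. Arranged as a stack of thirds they read C–E–G–B, so C is the root (a C major seventh chord).

C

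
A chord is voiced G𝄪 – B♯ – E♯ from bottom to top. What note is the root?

The distinct letter names are G##, B#, E#. Arranged as a stack of thirds they read E#–G##–B#, so E# is the root (an E# major triad).

E#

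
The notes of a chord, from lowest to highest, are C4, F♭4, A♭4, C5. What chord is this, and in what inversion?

Fb augmented, second inversion

The distinct note names are C, Fb, Ab. Stacked in thirds they read Fb–Ab–C, which is an augmented triad on Fb.
The lowest note is C, the fifth of the chord, so this is second inversion (figured bass 6/4).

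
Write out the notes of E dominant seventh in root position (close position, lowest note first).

E, G#, B, D

E dominant seventh is E–G#–B–D. Root position puts the root (E) in the bass, with the remaining tones above: E, G#, B, D.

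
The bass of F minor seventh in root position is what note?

The root of F minor seventh (F–Ab–C–Eb) is F; that is the bass in root position.

F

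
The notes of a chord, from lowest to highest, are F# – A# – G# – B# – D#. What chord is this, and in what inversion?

G# dominant ninth, third inversion

The distinct note names are F#, A#, G#, B#, D#. Stacked in thirds they read G#–B#–D#–F#–A#, which is a dominant ninth chord on G#.
F# is the seventh of G# dominant ninth; seventh in the bass means third inversion.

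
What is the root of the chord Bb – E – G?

E

Bb, E, G are the tones of an E diminished triad (E–G–Bb), making E the root.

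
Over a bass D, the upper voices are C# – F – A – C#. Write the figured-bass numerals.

7

The notes D, C#, F, A stack in thirds as D–F–A–C# — a D minor-major seventh chord. The bass D is the root, so this is root position: figured 7.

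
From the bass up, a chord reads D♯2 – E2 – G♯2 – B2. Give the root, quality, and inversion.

The distinct note names are D#, E, G#, B. Stacked in thirds they read E–G#–B–D#, which is a major seventh chord on E.
With the seventh (D#) in the bass, the chord is in third inversion (figured bass 4/2).

E major seventh, third inversion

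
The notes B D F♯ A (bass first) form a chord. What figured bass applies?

7

The notes B, D, F#, A stack in thirds as B–D–F#–A — a B minor seventh chord. The bass B is the root, so this is root position: figured 7.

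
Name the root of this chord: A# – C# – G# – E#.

A#, C#, G#, E# are the tones of an A# minor seventh chord (A#–C#–E#–G#), making A# the root.

A#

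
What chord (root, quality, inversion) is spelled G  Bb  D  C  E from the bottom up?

C dominant ninth, second inversion

Reducing to letter names: G, Bb, D, C, E. These stack in thirds as C–E–G–Bb–D — a C dominant ninth chord.
G is the fifth of C dominant ninth; fifth in the bass means second inversion.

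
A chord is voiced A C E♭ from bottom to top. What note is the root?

A

The distinct letter names are A, C, Eb. Arranged as a stack of thirds they read A–C–Eb, so A is the root (an A diminished triad).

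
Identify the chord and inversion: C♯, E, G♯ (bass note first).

C# minor, root position

Reducing to letter names: C#, E, G#. These stack in thirds as C#–E–G# — a C# minor triad.
With the root (C#) in the bass, the chord is in root position (figured bass 5/3).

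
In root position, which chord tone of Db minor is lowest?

The root of Db minor (Db–Fb–Ab) is Db; that is the bass in root position.

Db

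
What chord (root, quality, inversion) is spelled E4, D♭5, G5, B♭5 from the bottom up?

E diminished seventh, root position

Reducing to letter names: E, Db, G, Bb. These stack in thirds as E–G–Bb–Db — an E diminished seventh chord.
With the root (E) in the bass, the chord is in root position (figured bass 7).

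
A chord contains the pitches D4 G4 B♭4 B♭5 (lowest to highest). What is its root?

D, G, Bb are the tones of a G minor triad (G–Bb–D), making G the root.

G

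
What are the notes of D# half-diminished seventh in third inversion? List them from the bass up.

C#, D#, F#, A

Spelling D# half-diminished seventh: D#–F#–A–C#. In third inversion the seventh is bass, giving C#, D#, F#, A from the bottom.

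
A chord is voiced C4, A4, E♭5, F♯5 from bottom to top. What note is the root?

F#

Reordering C, A, Eb, F# into stacked thirds gives F#–A–C–Eb; the bottom of that stack, F#, is the root.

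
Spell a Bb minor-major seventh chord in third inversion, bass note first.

Spelling Bb minor-major seventh: Bb–Db–F–A. In third inversion the seventh is bass, giving A, Bb, Db, F from the bottom.

A, Bb, Db, F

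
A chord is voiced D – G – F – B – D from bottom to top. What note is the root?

Reordering D, G, F, B into stacked thirds gives G–B–D–F; the bottom of that stack, G, is the root.

G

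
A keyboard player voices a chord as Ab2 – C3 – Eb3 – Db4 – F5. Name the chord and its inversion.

Db major ninth, second inversion

The pitch classes Ab, C, Eb, Db, F arrange in thirds as Db–F–Ab–C–Eb: a Db major ninth chord.
Ab is the fifth of Db major ninth; fifth in the bass means second inversion.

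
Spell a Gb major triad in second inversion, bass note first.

Gb major is Gb–Bb–Db. Second inversion puts the fifth (Db) in the bass, with the remaining tones above: Db, Gb, Bb.

Db, Gb, Bb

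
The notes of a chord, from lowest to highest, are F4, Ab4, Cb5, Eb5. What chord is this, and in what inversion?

The distinct note names are F, Ab, Cb, Eb. Stacked in thirds they read F–Ab–Cb–Eb, which is a half-diminished seventh chord on F.
With the root (F) in the bass, the chord is in root position (figured bass 7).

F half-diminished seventh, root position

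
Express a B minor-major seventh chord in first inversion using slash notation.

First inversion of B minor-major seventh has the third (D) in the bass. As a slash chord: Bm(maj7)/D.

Bm(maj7)/D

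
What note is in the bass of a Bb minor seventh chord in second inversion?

F

Bb minor seventh is Bb–Db–F–Ab. Second inversion places the fifth in the bass: F.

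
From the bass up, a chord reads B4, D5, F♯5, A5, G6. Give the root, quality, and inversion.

G major ninth, first inversion

The pitch classes B, D, F#, A, G arrange in thirds as G–B–D–F#–A: a G major ninth chord.
The lowest note is B, the third of the chord, so this is first inversion.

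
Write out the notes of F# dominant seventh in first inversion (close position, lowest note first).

The chord tones are F#–A#–C#–E. With the third (A#) lowest for first inversion: A#, C#, E, F#.

A#, C#, E, F#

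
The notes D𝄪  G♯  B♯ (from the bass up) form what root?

G#

D##, G#, B# are the tones of a G# augmented triad (G#–B#–D##), making G# the root.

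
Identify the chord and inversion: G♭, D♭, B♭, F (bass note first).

Reducing to letter names: Gb, Db, Bb, F. These stack in thirds as Gb–Bb–Db–F — a Gb major seventh chord.
Gb is the root of Gb major seventh; root in the bass means root position (figured bass 7).

Gb major seventh, root position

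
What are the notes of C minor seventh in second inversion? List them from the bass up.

G, Bb, C, Eb

C minor seventh is C–Eb–G–Bb. Second inversion puts the fifth (G) in the bass, with the remaining tones above: G, Bb, C, Eb.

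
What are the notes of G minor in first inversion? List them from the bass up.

Bb, D, G

The chord tones are G–Bb–D. With the third (Bb) lowest for first inversion: Bb, D, G.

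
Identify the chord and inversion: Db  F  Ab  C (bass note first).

The pitch classes Db, F, Ab, C arrange in thirds as Db–F–Ab–C: a Db major seventh chord.
Db is the root of Db major seventh; root in the bass means root position (figured bass 7).

Db major seventh, root position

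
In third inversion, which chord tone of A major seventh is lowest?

G#

In third inversion the seventh is lowest. For A major seventh (A–C#–E–G#) that is G#.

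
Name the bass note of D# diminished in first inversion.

F#

D# diminished is D#–F#–A. First inversion places the third in the bass: F#.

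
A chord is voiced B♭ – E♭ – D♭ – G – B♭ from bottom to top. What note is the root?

The distinct letter names are Bb, Eb, Db, G. Arranged as a stack of thirds they read Eb–G–Bb–Db, so Eb is the root (an Eb dominant seventh chord).

Eb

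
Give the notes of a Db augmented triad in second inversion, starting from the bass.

A, Db, F

Spelling Db augmented: Db–F–A. In second inversion the fifth is bass, giving A, Db, F from the bottom.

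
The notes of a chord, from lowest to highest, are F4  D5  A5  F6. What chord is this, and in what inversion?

Reducing to letter names: F, D, A. These stack in thirds as D–F–A — a D minor triad.
The lowest note is F, the third of the chord, so this is first inversion (figured bass 6).

D minor, first inversion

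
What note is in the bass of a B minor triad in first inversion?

B minor is B–D–F#. First inversion places the third in the bass: D.

D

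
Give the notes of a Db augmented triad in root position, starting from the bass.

Db, F, A

Db augmented is Db–F–A. Root position puts the root (Db) in the bass, with the remaining tones above: Db, F, A.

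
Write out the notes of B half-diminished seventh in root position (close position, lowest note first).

B, D, F, A

Spelling B half-diminished seventh: B–D–F–A. In root position the root is bass, giving B, D, F, A from the bottom.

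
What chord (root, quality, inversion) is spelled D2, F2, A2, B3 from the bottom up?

The pitch classes D, F, A, B arrange in thirds as B–D–F–A: a B half-diminished seventh chord.
The lowest note is D, the third of the chord, so this is first inversion (figured bass 6/5).

B half-diminished seventh, first inversion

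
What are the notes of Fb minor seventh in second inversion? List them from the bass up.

The chord tones are Fb–Abb–Cb–Ebb. With the fifth (Cb) lowest for second inversion: Cb, Ebb, Fb, Abb.

Cb, Ebb, Fb, Abb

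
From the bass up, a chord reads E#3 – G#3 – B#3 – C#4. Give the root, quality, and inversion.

C# major seventh, first inversion

Reducing to letter names: E#, G#, B#, C#. These stack in thirds as C#–E#–G#–B# — a C# major seventh chord.
E# is the third of C# major seventh; third in the bass means first inversion (figured bass 6/5).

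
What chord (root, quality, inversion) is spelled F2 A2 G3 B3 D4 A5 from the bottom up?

G dominant ninth, third inversion

The distinct note names are F, A, G, B, D. Stacked in thirds they read G–B–D–F–A, which is a dominant ninth chord on G.
F is the seventh of G dominant ninth; seventh in the bass means third inversion.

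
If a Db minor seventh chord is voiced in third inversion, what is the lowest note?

Cb

In third inversion the seventh is lowest. For Db minor seventh (Db–Fb–Ab–Cb) that is Cb.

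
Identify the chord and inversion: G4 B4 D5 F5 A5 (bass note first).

Reducing to letter names: G, B, D, F, A. These stack in thirds as G–B–D–F–A — a G dominant ninth chord.
The lowest note is G, the root of the chord, so this is root position.

G dominant ninth, root position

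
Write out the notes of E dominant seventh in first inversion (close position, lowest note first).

G#, B, D, E

The chord tones are E–G#–B–D. With the third (G#) lowest for first inversion: G#, B, D, E.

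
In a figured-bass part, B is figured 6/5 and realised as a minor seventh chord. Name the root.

G#

The figures 6/5 mean the third of the chord is in the bass. If B is the third of a minor seventh chord, the root is G# (chord tones G#–B–D#–F#).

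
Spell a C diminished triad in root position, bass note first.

C, Eb, Gb

The chord tones are C–Eb–Gb. With the root (C) lowest for root position: C, Eb, Gb.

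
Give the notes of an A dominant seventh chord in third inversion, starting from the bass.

G, A, C#, E

The chord tones are A–C#–E–G. With the seventh (G) lowest for third inversion: G, A, C#, E.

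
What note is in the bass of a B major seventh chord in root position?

In root position the root is lowest. For B major seventh (B–D#–F#–A#) that is B.

B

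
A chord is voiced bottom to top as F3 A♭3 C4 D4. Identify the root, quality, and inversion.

Reducing to letter names: F, Ab, C, D. These stack in thirds as D–F–Ab–C — a D half-diminished seventh chord.
F is the third of D half-diminished seventh; third in the bass means first inversion (figured bass 6/5).

D half-diminished seventh, first inversion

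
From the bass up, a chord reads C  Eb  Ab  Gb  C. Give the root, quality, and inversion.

The distinct note names are C, Eb, Ab, Gb. Stacked in thirds they read Ab–C–Eb–Gb, which is a dominant seventh chord on Ab.
The lowest note is C, the third of the chord, so this is first inversion (figured bass 6/5).

Ab dominant seventh, first inversion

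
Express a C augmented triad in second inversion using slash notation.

Caug/G#

Second inversion of C augmented has the fifth (G#) in the bass. As a slash chord: Caug/G#.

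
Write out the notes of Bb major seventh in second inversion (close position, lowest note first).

F, A, Bb, D

The chord tones are Bb–D–F–A. With the fifth (F) lowest for second inversion: F, A, Bb, D.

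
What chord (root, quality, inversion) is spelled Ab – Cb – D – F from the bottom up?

Reducing to letter names: Ab, Cb, D, F. These stack in thirds as D–F–Ab–Cb — a D diminished seventh chord.
Ab is the fifth of D diminished seventh; fifth in the bass means second inversion (figured bass 4/3).

D diminished seventh, second inversion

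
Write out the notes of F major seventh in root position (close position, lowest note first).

F, A, C, E

Spelling F major seventh: F–A–C–E. In root position the root is bass, giving F, A, C, E from the bottom.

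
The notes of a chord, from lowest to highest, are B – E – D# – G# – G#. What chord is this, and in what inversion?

E major seventh, second inversion

The pitch classes B, E, D#, G# arrange in thirds as E–G#–B–D#: an E major seventh chord.
With the fifth (B) in the bass, the chord is in second inversion (figured bass 4/3).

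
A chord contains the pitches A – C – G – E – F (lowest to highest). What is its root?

F

Reordering A, C, G, E, F into stacked thirds gives F–A–C–E–G; the bottom of that stack, F, is the root.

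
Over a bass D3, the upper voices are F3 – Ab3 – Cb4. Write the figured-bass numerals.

The notes D, F, Ab, Cb stack in thirds as D–F–Ab–Cb — a D diminished seventh chord. The bass D is the root, so this is root position: figured 7.

7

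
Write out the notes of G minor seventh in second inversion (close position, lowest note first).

D, F, G, Bb

G minor seventh is G–Bb–D–F. Second inversion puts the fifth (D) in the bass, with the remaining tones above: D, F, G, Bb.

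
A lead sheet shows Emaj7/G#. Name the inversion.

first inversion

Emaj7/G# means E major seventh with G# in the bass. G# is the third of E major seventh (E–G#–B–D#), so this is first inversion.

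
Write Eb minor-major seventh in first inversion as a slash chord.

Ebm(maj7)/Gb

First inversion of Eb minor-major seventh has the third (Gb) in the bass. As a slash chord: Ebm(maj7)/Gb.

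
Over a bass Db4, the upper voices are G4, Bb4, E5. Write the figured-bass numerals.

The notes Db, G, Bb, E stack in thirds as E–G–Bb–Db — an E diminished seventh chord. The bass Db is the seventh, so this is third inversion: figured 4/2.

4/2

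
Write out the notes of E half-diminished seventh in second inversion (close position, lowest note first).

The chord tones are E–G–Bb–D. With the fifth (Bb) lowest for second inversion: Bb, D, E, G.

Bb, D, E, G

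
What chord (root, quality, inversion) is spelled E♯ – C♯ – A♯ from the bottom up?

A# minor, second inversion

The distinct note names are E#, C#, A#. Stacked in thirds they read A#–C#–E#, which is a minor triad on A#.
E# is the fifth of A# minor; fifth in the bass means second inversion (figured bass 6/4).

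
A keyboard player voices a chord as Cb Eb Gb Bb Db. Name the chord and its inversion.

The distinct note names are Cb, Eb, Gb, Bb, Db. Stacked in thirds they read Cb–Eb–Gb–Bb–Db, which is a major ninth chord on Cb.
With the root (Cb) in the bass, the chord is in root position.

Cb major ninth, root position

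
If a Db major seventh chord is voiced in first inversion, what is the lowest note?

Db major seventh is Db–F–Ab–C. First inversion places the third in the bass: F.

F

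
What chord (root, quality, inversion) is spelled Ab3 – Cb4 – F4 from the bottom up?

F diminished, first inversion

The distinct note names are Ab, Cb, F. Stacked in thirds they read F–Ab–Cb, which is a diminished triad on F.
With the third (Ab) in the bass, the chord is in first inversion (figured bass 6).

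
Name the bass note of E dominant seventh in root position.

E

The root of E dominant seventh (E–G#–B–D) is E; that is the bass in root position.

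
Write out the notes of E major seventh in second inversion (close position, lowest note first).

B, D#, E, G#

The chord tones are E–G#–B–D#. With the fifth (B) lowest for second inversion: B, D#, E, G#.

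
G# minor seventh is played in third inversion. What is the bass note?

F#

In third inversion the seventh is lowest. For G# minor seventh (G#–B–D#–F#) that is F#.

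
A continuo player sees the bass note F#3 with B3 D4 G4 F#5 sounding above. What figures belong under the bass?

4/2

The notes F#, B, D, G stack in thirds as G–B–D–F# — a G major seventh chord. The bass F# is the seventh, so this is third inversion: figured 4/2.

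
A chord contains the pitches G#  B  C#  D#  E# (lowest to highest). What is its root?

C#

G#, B, C#, D#, E# are the tones of a C# dominant ninth chord (C#–E#–G#–B–D#), making C# the root.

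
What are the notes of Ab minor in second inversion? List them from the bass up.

The chord tones are Ab–Cb–Eb. With the fifth (Eb) lowest for second inversion: Eb, Ab, Cb.

Eb, Ab, Cb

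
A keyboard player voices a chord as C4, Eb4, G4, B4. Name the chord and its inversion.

C minor-major seventh, root position

The pitch classes C, Eb, G, B arrange in thirds as C–Eb–G–B: a C minor-major seventh chord.
C is the root of C minor-major seventh; root in the bass means root position (figured bass 7).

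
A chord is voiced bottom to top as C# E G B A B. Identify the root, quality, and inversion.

Reducing to letter names: C#, E, G, B, A. These stack in thirds as A–C#–E–G–B — an A dominant ninth chord.
With the third (C#) in the bass, the chord is in first inversion.

A dominant ninth, first inversion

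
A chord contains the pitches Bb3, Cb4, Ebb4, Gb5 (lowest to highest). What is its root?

Cb

The distinct letter names are Bb, Cb, Ebb, Gb. Arranged as a stack of thirds they read Cb–Ebb–Gb–Bb, so Cb is the root (a Cb minor-major seventh chord).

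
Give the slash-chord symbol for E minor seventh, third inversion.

Third inversion of E minor seventh has the seventh (D) in the bass. As a slash chord: Em7/D.

Em7/D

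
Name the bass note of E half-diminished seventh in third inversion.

The seventh of E half-diminished seventh (E–G–Bb–D) is D; that is the bass in third inversion.

D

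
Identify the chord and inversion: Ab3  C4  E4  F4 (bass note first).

The distinct note names are Ab, C, E, F. Stacked in thirds they read F–Ab–C–E, which is a minor-major seventh chord on F.
Ab is the third of F minor-major seventh; third in the bass means first inversion (figured bass 6/5).

F minor-major seventh, first inversion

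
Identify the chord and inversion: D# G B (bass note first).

G augmented, second inversion

The distinct note names are D#, G, B. Stacked in thirds they read G–B–D#, which is an augmented triad on G.
The lowest note is D#, the fifth of the chord, so this is second inversion (figured bass 6/4).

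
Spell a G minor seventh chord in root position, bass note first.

The chord tones are G–Bb–D–F. With the root (G) lowest for root position: G, Bb, D, F.

G, Bb, D, F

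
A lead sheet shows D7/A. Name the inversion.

D7/A means D dominant seventh with A in the bass. A is the fifth of D dominant seventh (D–F#–A–C), so this is second inversion.

second inversion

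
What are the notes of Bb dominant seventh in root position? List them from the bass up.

Bb dominant seventh is Bb–D–F–Ab. Root position puts the root (Bb) in the bass, with the remaining tones above: Bb, D, F, Ab.

Bb, D, F, Ab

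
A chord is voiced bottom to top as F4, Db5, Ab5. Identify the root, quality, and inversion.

Db major, first inversion

The pitch classes F, Db, Ab arrange in thirds as Db–F–Ab: a Db major triad.
F is the third of Db major; third in the bass means first inversion (figured bass 6).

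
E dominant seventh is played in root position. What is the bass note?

E

The root of E dominant seventh (E–G#–B–D) is E; that is the bass in root position.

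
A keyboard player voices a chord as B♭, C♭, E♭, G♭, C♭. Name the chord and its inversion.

Reducing to letter names: Bb, Cb, Eb, Gb. These stack in thirds as Cb–Eb–Gb–Bb — a Cb major seventh chord.
Bb is the seventh of Cb major seventh; seventh in the bass means third inversion (figured bass 4/2).

Cb major seventh, third inversion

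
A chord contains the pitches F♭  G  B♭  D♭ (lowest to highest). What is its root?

Reordering Fb, G, Bb, Db into stacked thirds gives G–Bb–Db–Fb; the bottom of that stack, G, is the root.

G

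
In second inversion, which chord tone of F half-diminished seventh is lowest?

In second inversion the fifth is lowest. For F half-diminished seventh (F–Ab–Cb–Eb) that is Cb.

Cb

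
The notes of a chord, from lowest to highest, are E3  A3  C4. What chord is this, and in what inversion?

A minor, second inversion

Reducing to letter names: E, A, C. These stack in thirds as A–C–E — an A minor triad.
With the fifth (E) in the bass, the chord is in second inversion (figured bass 6/4).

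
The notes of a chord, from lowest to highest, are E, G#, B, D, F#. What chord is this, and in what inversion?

E dominant ninth, root position

The distinct note names are E, G#, B, D, F#. Stacked in thirds they read E–G#–B–D–F#, which is a dominant ninth chord on E.
With the root (E) in the bass, the chord is in root position.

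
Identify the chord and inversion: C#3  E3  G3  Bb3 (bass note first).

The pitch classes C#, E, G, Bb arrange in thirds as C#–E–G–Bb: a C# diminished seventh chord.
The lowest note is C#, the root of the chord, so this is root position (figured bass 7).

C# diminished seventh, root position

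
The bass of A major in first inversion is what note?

C#

A major is A–C#–E. First inversion places the third in the bass: C#.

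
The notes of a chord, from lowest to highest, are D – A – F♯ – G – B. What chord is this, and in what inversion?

The distinct note names are D, A, F#, G, B. Stacked in thirds they read G–B–D–F#–A, which is a major ninth chord on G.
The lowest note is D, the fifth of the chord, so this is second inversion.

G major ninth, second inversion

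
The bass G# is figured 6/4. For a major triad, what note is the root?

C#

The figures 6/4 mean the fifth of the chord is in the bass. If G# is the fifth of a major triad, the root is C# (chord tones C#–E#–G#).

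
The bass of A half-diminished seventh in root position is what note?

A

In root position the root is lowest. For A half-diminished seventh (A–C–Eb–G) that is A.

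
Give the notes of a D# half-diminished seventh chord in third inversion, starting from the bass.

C#, D#, F#, A

D# half-diminished seventh is D#–F#–A–C#. Third inversion puts the seventh (C#) in the bass, with the remaining tones above: C#, D#, F#, A.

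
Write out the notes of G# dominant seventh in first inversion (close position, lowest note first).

Spelling G# dominant seventh: G#–B#–D#–F#. In first inversion the third is bass, giving B#, D#, F#, G# from the bottom.

B#, D#, F#, G#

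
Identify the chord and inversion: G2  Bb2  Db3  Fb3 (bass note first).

G diminished seventh, root position

The pitch classes G, Bb, Db, Fb arrange in thirds as G–Bb–Db–Fb: a G diminished seventh chord.
With the root (G) in the bass, the chord is in root position (figured bass 7).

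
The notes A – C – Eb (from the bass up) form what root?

A

Reordering A, C, Eb into stacked thirds gives A–C–Eb; the bottom of that stack, A, is the root.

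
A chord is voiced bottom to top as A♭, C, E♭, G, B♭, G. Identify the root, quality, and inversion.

Ab major ninth, root position

Reducing to letter names: Ab, C, Eb, G, Bb. These stack in thirds as Ab–C–Eb–G–Bb — an Ab major ninth chord.
With the root (Ab) in the bass, the chord is in root position.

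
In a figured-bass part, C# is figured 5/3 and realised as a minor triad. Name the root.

The figures 5/3 mean the root of the chord is in the bass. If C# is the root of a minor triad, the root is C# (chord tones C#–E–G#).

C#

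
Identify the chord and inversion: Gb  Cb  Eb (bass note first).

Reducing to letter names: Gb, Cb, Eb. These stack in thirds as Cb–Eb–Gb — a Cb major triad.
The lowest note is Gb, the fifth of the chord, so this is second inversion (figured bass 6/4).

Cb major, second inversion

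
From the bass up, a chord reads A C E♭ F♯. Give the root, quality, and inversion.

F# diminished seventh, first inversion

The pitch classes A, C, Eb, F# arrange in thirds as F#–A–C–Eb: an F# diminished seventh chord.
A is the third of F# diminished seventh; third in the bass means first inversion (figured bass 6/5).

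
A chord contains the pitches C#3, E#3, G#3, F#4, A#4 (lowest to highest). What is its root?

Reordering C#, E#, G#, F#, A# into stacked thirds gives F#–A#–C#–E#–G#; the bottom of that stack, F#, is the root.

F#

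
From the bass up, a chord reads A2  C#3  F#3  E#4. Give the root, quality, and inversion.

F# minor-major seventh, first inversion

The distinct note names are A, C#, F#, E#. Stacked in thirds they read F#–A–C#–E#, which is a minor-major seventh chord on F#.
With the third (A) in the bass, the chord is in first inversion (figured bass 6/5).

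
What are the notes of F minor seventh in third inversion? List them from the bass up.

Spelling F minor seventh: F–Ab–C–Eb. In third inversion the seventh is bass, giving Eb, F, Ab, C from the bottom.

Eb, F, Ab, C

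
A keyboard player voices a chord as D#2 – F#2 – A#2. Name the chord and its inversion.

The distinct note names are D#, F#, A#. Stacked in thirds they read D#–F#–A#, which is a minor triad on D#.
D# is the root of D# minor; root in the bass means root position (figured bass 5/3).

D# minor, root position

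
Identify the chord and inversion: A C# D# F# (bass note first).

D# half-diminished seventh, second inversion

The distinct note names are A, C#, D#, F#. Stacked in thirds they read D#–F#–A–C#, which is a half-diminished seventh chord on D#.
The lowest note is A, the fifth of the chord, so this is second inversion (figured bass 4/3).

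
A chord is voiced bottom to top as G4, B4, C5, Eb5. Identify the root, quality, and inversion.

C minor-major seventh, second inversion

The distinct note names are G, B, C, Eb. Stacked in thirds they read C–Eb–G–B, which is a minor-major seventh chord on C.
With the fifth (G) in the bass, the chord is in second inversion (figured bass 4/3).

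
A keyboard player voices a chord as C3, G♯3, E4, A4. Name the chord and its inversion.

A minor-major seventh, first inversion

The distinct note names are C, G#, E, A. Stacked in thirds they read A–C–E–G#, which is a minor-major seventh chord on A.
With the third (C) in the bass, the chord is in first inversion (figured bass 6/5).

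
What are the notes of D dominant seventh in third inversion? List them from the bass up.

C, D, F#, A

The chord tones are D–F#–A–C. With the seventh (C) lowest for third inversion: C, D, F#, A.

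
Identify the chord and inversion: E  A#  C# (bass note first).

A# diminished, second inversion

Reducing to letter names: E, A#, C#. These stack in thirds as A#–C#–E — an A# diminished triad.
The lowest note is E, the fifth of the chord, so this is second inversion (figured bass 6/4).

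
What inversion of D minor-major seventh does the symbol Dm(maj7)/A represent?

Dm(maj7)/A means D minor-major seventh with A in the bass. A is the fifth of D minor-major seventh (D–F–A–C#), so this is second inversion.

second inversion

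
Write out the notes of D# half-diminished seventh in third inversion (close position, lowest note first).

C#, D#, F#, A

D# half-diminished seventh is D#–F#–A–C#. Third inversion puts the seventh (C#) in the bass, with the remaining tones above: C#, D#, F#, A.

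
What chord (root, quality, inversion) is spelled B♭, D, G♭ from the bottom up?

Gb augmented, first inversion

Reducing to letter names: Bb, D, Gb. These stack in thirds as Gb–Bb–D — a Gb augmented triad.
The lowest note is Bb, the third of the chord, so this is first inversion (figured bass 6).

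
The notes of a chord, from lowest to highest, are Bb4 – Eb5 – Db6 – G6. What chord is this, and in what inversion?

Eb dominant seventh, second inversion

Reducing to letter names: Bb, Eb, Db, G. These stack in thirds as Eb–G–Bb–Db — an Eb dominant seventh chord.
Bb is the fifth of Eb dominant seventh; fifth in the bass means second inversion (figured bass 4/3).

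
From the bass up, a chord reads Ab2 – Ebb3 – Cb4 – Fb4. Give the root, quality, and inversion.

The pitch classes Ab, Ebb, Cb, Fb arrange in thirds as Fb–Ab–Cb–Ebb: an Fb dominant seventh chord.
With the third (Ab) in the bass, the chord is in first inversion (figured bass 6/5).

Fb dominant seventh, first inversion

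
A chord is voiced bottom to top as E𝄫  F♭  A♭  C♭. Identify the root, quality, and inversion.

The pitch classes Ebb, Fb, Ab, Cb arrange in thirds as Fb–Ab–Cb–Ebb: an Fb dominant seventh chord.
The lowest note is Ebb, the seventh of the chord, so this is third inversion (figured bass 4/2).

Fb dominant seventh, third inversion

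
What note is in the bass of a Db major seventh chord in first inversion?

In first inversion the third is lowest. For Db major seventh (Db–F–Ab–C) that is F.

F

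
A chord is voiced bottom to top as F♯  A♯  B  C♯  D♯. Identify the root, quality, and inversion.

The distinct note names are F#, A#, B, C#, D#. Stacked in thirds they read B–D#–F#–A#–C#, which is a major ninth chord on B.
With the fifth (F#) in the bass, the chord is in second inversion.

B major ninth, second inversion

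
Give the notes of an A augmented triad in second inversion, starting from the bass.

E#, A, C#

The chord tones are A–C#–E#. With the fifth (E#) lowest for second inversion: E#, A, C#.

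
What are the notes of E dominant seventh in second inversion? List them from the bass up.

E dominant seventh is E–G#–B–D. Second inversion puts the fifth (B) in the bass, with the remaining tones above: B, D, E, G#.

B, D, E, G#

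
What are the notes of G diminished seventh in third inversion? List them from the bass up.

The chord tones are G–Bb–Db–Fb. With the seventh (Fb) lowest for third inversion: Fb, G, Bb, Db.

Fb, G, Bb, Db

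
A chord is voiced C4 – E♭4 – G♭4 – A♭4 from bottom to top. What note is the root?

The distinct letter names are C, Eb, Gb, Ab. Arranged as a stack of thirds they read Ab–C–Eb–Gb, so Ab is the root (an Ab dominant seventh chord).

Ab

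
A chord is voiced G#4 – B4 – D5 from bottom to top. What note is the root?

G#, B, D are the tones of a G# diminished triad (G#–B–D), making G# the root.

G#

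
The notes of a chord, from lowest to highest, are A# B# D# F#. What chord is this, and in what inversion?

The distinct note names are A#, B#, D#, F#. Stacked in thirds they read B#–D#–F#–A#, which is a half-diminished seventh chord on B#.
The lowest note is A#, the seventh of the chord, so this is third inversion (figured bass 4/2).

B# half-diminished seventh, third inversion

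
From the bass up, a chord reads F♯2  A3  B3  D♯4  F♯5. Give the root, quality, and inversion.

The distinct note names are F#, A, B, D#. Stacked in thirds they read B–D#–F#–A, which is a dominant seventh chord on B.
The lowest note is F#, the fifth of the chord, so this is second inversion (figured bass 4/3).

B dominant seventh, second inversion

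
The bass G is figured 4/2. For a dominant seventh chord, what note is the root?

The figures 4/2 mean the seventh of the chord is in the bass. If G is the seventh of a dominant seventh chord, the root is A (chord tones A–C#–E–G).

A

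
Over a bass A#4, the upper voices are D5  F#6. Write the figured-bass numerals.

The notes A#, D, F# stack in thirds as D–F#–A# — a D augmented triad. The bass A# is the fifth, so this is second inversion: figured 6/4.

6/4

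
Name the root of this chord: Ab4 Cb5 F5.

Reordering Ab, Cb, F into stacked thirds gives F–Ab–Cb; the bottom of that stack, F, is the root.

F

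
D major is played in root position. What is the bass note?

The root of D major (D–F#–A) is D; that is the bass in root position.

D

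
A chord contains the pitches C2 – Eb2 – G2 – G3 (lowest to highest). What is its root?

C, Eb, G are the tones of a C minor triad (C–Eb–G), making C the root.

C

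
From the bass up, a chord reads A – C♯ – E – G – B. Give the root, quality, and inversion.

The distinct note names are A, C#, E, G, B. Stacked in thirds they read A–C#–E–G–B, which is a dominant ninth chord on A.
The lowest note is A, the root of the chord, so this is root position.

A dominant ninth, root position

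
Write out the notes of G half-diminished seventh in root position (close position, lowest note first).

G, Bb, Db, F

G half-diminished seventh is G–Bb–Db–F. Root position puts the root (G) in the bass, with the remaining tones above: G, Bb, Db, F.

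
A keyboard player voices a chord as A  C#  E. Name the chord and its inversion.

The pitch classes A, C#, E arrange in thirds as A–C#–E: an A major triad.
The lowest note is A, the root of the chord, so this is root position (figured bass 5/3).

A major, root position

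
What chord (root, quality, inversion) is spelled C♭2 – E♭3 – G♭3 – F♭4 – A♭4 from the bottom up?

The pitch classes Cb, Eb, Gb, Fb, Ab arrange in thirds as Fb–Ab–Cb–Eb–Gb: an Fb major ninth chord.
Cb is the fifth of Fb major ninth; fifth in the bass means second inversion.

Fb major ninth, second inversion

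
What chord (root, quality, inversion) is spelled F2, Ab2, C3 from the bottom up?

F minor, root position

The distinct note names are F, Ab, C. Stacked in thirds they read F–Ab–C, which is a minor triad on F.
The lowest note is F, the root of the chord, so this is root position (figured bass 5/3).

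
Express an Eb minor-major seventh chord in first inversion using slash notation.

Ebm(maj7)/Gb

First inversion of Eb minor-major seventh has the third (Gb) in the bass. As a slash chord: Ebm(maj7)/Gb.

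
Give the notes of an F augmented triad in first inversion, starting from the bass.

A, C#, F

Spelling F augmented: F–A–C#. In first inversion the third is bass, giving A, C#, F from the bottom.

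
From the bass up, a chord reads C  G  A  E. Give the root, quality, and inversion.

Reducing to letter names: C, G, A, E. These stack in thirds as A–C–E–G — an A minor seventh chord.
The lowest note is C, the third of the chord, so this is first inversion (figured bass 6/5).

A minor seventh, first inversion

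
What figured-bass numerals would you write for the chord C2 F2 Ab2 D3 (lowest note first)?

4/2

The notes C, F, Ab, D stack in thirds as D–F–Ab–C — a D half-diminished seventh chord. The bass C is the seventh, so this is third inversion: figured 4/2.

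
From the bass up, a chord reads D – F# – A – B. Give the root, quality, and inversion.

The distinct note names are D, F#, A, B. Stacked in thirds they read B–D–F#–A, which is a minor seventh chord on B.
D is the third of B minor seventh; third in the bass means first inversion (figured bass 6/5).

B minor seventh, first inversion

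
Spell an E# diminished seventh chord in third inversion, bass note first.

Spelling E# diminished seventh: E#–G#–B–D. In third inversion the seventh is bass, giving D, E#, G#, B from the bottom.

D, E#, G#, B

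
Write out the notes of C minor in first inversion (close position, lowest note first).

The chord tones are C–Eb–G. With the third (Eb) lowest for first inversion: Eb, G, C.

Eb, G, C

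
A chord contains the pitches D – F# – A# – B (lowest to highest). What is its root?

Reordering D, F#, A#, B into stacked thirds gives B–D–F#–A#; the bottom of that stack, B, is the root.

B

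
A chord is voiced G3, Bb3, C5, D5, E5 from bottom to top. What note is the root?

The distinct letter names are G, Bb, C, D, E. Arranged as a stack of thirds they read C–E–G–Bb–D, so C is the root (a C dominant ninth chord).

C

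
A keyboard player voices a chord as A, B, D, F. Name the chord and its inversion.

B half-diminished seventh, third inversion

The pitch classes A, B, D, F arrange in thirds as B–D–F–A: a B half-diminished seventh chord.
The lowest note is A, the seventh of the chord, so this is third inversion (figured bass 4/2).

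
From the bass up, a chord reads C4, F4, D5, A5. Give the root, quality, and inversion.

The pitch classes C, F, D, A arrange in thirds as D–F–A–C: a D minor seventh chord.
The lowest note is C, the seventh of the chord, so this is third inversion (figured bass 4/2).

D minor seventh, third inversion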